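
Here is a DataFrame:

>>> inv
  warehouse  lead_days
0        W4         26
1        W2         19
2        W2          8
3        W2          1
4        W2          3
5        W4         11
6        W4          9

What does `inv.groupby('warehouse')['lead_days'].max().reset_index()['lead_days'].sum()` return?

45

group by warehouse, max of lead_days:
warehouse
W2    19
W4    26
Name: lead_days, dtype: int64
reset_index():
  warehouse  lead_days
0        W2         19
1        W4         26
The sum of column 'lead_days' is 45.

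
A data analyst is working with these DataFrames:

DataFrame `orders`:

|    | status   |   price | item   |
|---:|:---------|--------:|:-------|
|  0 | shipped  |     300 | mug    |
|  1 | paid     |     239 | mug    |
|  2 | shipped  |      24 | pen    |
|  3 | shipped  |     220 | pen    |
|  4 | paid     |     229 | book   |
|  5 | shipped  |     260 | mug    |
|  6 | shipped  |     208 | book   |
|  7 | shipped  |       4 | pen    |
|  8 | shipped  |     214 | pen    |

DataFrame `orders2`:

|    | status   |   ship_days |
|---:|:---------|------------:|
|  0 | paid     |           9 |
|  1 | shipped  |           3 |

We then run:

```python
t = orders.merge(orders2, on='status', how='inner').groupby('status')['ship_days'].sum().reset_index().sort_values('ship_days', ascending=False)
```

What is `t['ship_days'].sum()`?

39

merge on 'status' (how='inner') → 9 rows:
    status  price  item  ship_days
0  shipped    300   mug          3
1     paid    239   mug          9
2  shipped     24   pen          3
3  shipped    220   pen          3
4     paid    229  book          9
5  shipped    260   mug          3
6  shipped    208  book          3
7  shipped      4   pen          3
8  shipped    214   pen          3
group by status, sum of ship_days:
status
paid       18
shipped    21
Name: ship_days, dtype: int64
reset_index():
    status  ship_days
0     paid         18
1  shipped         21
sort by ship_days descending:
    status  ship_days
1  shipped         21
0     paid         18
Then the sum of column 'ship_days': 39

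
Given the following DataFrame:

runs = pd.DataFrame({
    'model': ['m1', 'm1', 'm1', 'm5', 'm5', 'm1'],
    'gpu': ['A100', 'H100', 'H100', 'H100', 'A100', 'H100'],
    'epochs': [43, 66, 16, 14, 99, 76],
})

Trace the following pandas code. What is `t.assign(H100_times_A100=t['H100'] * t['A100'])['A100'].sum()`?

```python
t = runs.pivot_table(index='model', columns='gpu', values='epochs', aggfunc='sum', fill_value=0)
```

pivot: rows=model, cols=gpu, sum(epochs):
gpu    A100  H100
model            
m1       43   158
m5       99    14
add column H100_times_A100 = t['H100'] * t['A100']:
gpu    A100  H100  H100_times_A100
model                             
m1       43   158             6794
m5       99    14             1386
Then the sum of column 'A100': 142

142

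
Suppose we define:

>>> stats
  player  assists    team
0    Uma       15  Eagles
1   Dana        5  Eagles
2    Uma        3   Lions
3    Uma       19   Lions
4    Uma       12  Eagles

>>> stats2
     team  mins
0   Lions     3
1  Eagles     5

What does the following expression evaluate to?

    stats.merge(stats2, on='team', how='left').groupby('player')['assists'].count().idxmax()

merge on 'team' (how='left') → 5 rows:
  player  assists    team  mins
0    Uma       15  Eagles     5
1   Dana        5  Eagles     5
2    Uma        3   Lions     3
3    Uma       19   Lions     3
4    Uma       12  Eagles     5
group by player, count of assists:
player
Dana    1
Uma     4
Name: assists, dtype: int64
Finally, label with the largest value = Uma.

Uma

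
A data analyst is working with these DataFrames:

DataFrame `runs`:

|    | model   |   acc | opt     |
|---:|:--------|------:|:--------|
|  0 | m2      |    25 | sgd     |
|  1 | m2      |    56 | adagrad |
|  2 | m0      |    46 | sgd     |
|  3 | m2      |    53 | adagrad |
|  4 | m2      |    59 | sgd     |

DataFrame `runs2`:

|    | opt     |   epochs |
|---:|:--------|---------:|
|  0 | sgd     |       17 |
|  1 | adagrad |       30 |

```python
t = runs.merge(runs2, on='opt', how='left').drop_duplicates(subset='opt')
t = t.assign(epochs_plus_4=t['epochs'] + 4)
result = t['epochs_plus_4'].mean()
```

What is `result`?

merge on 'opt' (how='left') → 5 rows:
  model  acc      opt  epochs
0    m2   25      sgd      17
1    m2   56  adagrad      30
2    m0   46      sgd      17
3    m2   53  adagrad      30
4    m2   59      sgd      17
drop duplicate opt (keep=first):
  model  acc      opt  epochs
0    m2   25      sgd      17
1    m2   56  adagrad      30
add column epochs_plus_4 = t['epochs'] + 4:
  model  acc      opt  epochs  epochs_plus_4
0    m2   25      sgd      17             21
1    m2   56  adagrad      30             34
Taking the mean of column 'epochs_plus_4' gives 27.5.

27.5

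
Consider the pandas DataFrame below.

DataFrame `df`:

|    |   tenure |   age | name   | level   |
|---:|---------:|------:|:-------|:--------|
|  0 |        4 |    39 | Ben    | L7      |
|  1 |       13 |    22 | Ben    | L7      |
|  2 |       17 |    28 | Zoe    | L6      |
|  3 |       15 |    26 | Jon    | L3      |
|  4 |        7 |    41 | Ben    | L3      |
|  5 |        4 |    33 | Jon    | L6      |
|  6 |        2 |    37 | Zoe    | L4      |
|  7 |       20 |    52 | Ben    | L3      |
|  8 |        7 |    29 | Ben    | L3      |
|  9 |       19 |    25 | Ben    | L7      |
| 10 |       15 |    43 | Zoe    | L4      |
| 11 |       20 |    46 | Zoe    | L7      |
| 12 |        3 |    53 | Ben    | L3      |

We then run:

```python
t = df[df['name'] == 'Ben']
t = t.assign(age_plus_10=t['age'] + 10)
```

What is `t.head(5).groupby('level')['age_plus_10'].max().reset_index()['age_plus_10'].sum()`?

111

filter rows where name == 'Ben':
    tenure  age name level
0        4   39  Ben    L7
1       13   22  Ben    L7
4        7   41  Ben    L3
7       20   52  Ben    L3
8        7   29  Ben    L3
9       19   25  Ben    L7
12       3   53  Ben    L3
add column age_plus_10 = t['age'] + 10:
    tenure  age name level  age_plus_10
0        4   39  Ben    L7           49
1       13   22  Ben    L7           32
4        7   41  Ben    L3           51
7       20   52  Ben    L3           62
8        7   29  Ben    L3           39
9       19   25  Ben    L7           35
12       3   53  Ben    L3           63
take first 5 rows:
   tenure  age name level  age_plus_10
0       4   39  Ben    L7           49
1      13   22  Ben    L7           32
4       7   41  Ben    L3           51
7      20   52  Ben    L3           62
8       7   29  Ben    L3           39
group by level, max of age_plus_10:
level
L3    62
L7    49
Name: age_plus_10, dtype: int64
reset_index():
  level  age_plus_10
0    L3           62
1    L7           49
Reading off the sum of column 'age_plus_10', we get 111.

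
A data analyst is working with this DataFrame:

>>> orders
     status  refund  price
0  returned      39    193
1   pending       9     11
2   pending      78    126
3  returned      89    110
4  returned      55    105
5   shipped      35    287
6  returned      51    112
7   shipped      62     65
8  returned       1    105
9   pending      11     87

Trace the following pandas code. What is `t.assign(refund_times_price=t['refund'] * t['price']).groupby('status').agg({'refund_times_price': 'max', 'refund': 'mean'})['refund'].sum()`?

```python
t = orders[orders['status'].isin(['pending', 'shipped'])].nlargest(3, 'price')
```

filter rows where status in ['pending', 'shipped']:
    status  refund  price
1  pending       9     11
2  pending      78    126
5  shipped      35    287
7  shipped      62     65
9  pending      11     87
take 3 rows with largest price:
    status  refund  price
5  shipped      35    287
2  pending      78    126
9  pending      11     87
add column refund_times_price = t['refund'] * t['price']:
    status  refund  price  refund_times_price
5  shipped      35    287               10045
2  pending      78    126                9828
9  pending      11     87                 957
group by status: max(refund_times_price), mean(refund):
         refund_times_price  refund
status                             
pending                9828    44.5
shipped               10045    35.0
Reading off the sum of column 'refund', we get 79.5.

79.5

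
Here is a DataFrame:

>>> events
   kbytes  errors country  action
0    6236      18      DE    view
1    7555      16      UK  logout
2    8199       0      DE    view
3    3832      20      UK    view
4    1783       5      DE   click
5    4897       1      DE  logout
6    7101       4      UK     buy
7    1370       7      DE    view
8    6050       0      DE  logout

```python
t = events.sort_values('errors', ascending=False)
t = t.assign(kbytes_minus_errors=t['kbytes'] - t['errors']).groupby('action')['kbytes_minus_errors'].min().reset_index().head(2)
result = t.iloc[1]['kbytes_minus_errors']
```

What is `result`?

sort by errors descending:
   kbytes  errors country  action
3    3832      20      UK    view
0    6236      18      DE    view
1    7555      16      UK  logout
7    1370       7      DE    view
4    1783       5      DE   click
6    7101       4      UK     buy
5    4897       1      DE  logout
2    8199       0      DE    view
8    6050       0      DE  logout
add column kbytes_minus_errors = t['kbytes'] - t['errors']:
   kbytes  errors country  action  kbytes_minus_errors
3    3832      20      UK    view                 3812
0    6236      18      DE    view                 6218
1    7555      16      UK  logout                 7539
7    1370       7      DE    view                 1363
4    1783       5      DE   click                 1778
6    7101       4      UK     buy                 7097
5    4897       1      DE  logout                 4896
2    8199       0      DE    view                 8199
8    6050       0      DE  logout                 6050
group by action, min of kbytes_minus_errors:
action
buy       7097
click     1778
logout    4896
view      1363
Name: kbytes_minus_errors, dtype: int64
reset_index():
   action  kbytes_minus_errors
0     buy                 7097
1   click                 1778
2  logout                 4896
3    view                 1363
take first 2 rows:
  action  kbytes_minus_errors
0    buy                 7097
1  click                 1778
Finally, value at position 1, column 'kbytes_minus_errors' = 1778.

1778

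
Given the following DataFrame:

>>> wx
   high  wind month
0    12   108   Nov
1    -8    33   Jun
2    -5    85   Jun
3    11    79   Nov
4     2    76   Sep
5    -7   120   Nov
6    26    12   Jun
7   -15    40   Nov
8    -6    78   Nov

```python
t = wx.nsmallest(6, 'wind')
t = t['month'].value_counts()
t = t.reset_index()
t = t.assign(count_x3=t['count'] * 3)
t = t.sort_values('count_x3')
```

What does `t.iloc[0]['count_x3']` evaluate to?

take 6 rows with smallest wind:
   high  wind month
6    26    12   Jun
1    -8    33   Jun
7   -15    40   Nov
4     2    76   Sep
8    -6    78   Nov
3    11    79   Nov
value_counts of month:
month
Nov    3
Jun    2
Sep    1
Name: count, dtype: int64
reset_index():
  month  count
0   Nov      3
1   Jun      2
2   Sep      1
add column count_x3 = t['count'] * 3:
  month  count  count_x3
0   Nov      3         9
1   Jun      2         6
2   Sep      1         3
sort by count_x3:
  month  count  count_x3
2   Sep      1         3
1   Jun      2         6
0   Nov      3         9
value at position 0, column 'count_x3' → 3

3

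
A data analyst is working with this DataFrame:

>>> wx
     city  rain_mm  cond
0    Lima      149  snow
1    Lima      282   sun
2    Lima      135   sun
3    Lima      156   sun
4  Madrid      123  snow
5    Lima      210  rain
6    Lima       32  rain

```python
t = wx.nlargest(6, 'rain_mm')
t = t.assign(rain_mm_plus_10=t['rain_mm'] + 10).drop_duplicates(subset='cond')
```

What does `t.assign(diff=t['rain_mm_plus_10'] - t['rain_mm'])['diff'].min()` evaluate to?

10

take 6 rows with largest rain_mm:
     city  rain_mm  cond
1    Lima      282   sun
5    Lima      210  rain
3    Lima      156   sun
0    Lima      149  snow
2    Lima      135   sun
4  Madrid      123  snow
add column rain_mm_plus_10 = t['rain_mm'] + 10:
     city  rain_mm  cond  rain_mm_plus_10
1    Lima      282   sun              292
5    Lima      210  rain              220
3    Lima      156   sun              166
0    Lima      149  snow              159
2    Lima      135   sun              145
4  Madrid      123  snow              133
drop duplicate cond (keep=first):
   city  rain_mm  cond  rain_mm_plus_10
1  Lima      282   sun              292
5  Lima      210  rain              220
0  Lima      149  snow              159
add column diff = t['rain_mm_plus_10'] - t['rain_mm']:
   city  rain_mm  cond  rain_mm_plus_10  diff
1  Lima      282   sun              292    10
5  Lima      210  rain              220    10
0  Lima      149  snow              159    10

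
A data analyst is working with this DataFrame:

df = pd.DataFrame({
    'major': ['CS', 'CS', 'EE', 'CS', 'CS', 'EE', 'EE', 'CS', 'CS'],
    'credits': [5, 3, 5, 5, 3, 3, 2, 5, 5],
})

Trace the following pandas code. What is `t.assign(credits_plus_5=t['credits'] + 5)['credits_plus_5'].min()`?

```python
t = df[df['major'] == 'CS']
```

filter rows where major == 'CS':
  major  credits
0    CS        5
1    CS        3
3    CS        5
4    CS        3
7    CS        5
8    CS        5
add column credits_plus_5 = t['credits'] + 5:
  major  credits  credits_plus_5
0    CS        5              10
1    CS        3               8
3    CS        5              10
4    CS        3               8
7    CS        5              10
8    CS        5              10
min of column 'credits_plus_5' → 8

8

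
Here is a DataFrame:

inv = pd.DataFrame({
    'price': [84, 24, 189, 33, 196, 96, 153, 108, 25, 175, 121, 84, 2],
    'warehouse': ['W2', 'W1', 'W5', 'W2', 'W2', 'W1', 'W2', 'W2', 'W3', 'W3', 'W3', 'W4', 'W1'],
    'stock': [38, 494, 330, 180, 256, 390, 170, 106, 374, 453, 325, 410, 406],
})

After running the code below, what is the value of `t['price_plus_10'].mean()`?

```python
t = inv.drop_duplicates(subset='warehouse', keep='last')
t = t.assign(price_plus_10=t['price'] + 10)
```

110.8

drop duplicate warehouse (keep=last):
    price warehouse  stock
2     189        W5    330
7     108        W2    106
10    121        W3    325
11     84        W4    410
12      2        W1    406
add column price_plus_10 = t['price'] + 10:
    price warehouse  stock  price_plus_10
2     189        W5    330            199
7     108        W2    106            118
10    121        W3    325            131
11     84        W4    410             94
12      2        W1    406             12
Reading off the mean of column 'price_plus_10', we get 110.8.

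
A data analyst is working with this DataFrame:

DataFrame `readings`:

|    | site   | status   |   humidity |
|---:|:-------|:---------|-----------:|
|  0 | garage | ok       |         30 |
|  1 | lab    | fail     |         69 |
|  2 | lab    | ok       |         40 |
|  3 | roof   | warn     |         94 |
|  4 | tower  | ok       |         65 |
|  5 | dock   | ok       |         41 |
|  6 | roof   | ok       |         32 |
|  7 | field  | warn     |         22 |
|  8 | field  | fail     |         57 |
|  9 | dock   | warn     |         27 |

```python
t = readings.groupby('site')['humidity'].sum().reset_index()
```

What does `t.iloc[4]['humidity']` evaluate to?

group by site, sum of humidity:
site
dock       68
field      79
garage     30
lab       109
roof      126
tower      65
Name: humidity, dtype: int64
reset_index():
     site  humidity
0    dock        68
1   field        79
2  garage        30
3     lab       109
4    roof       126
5   tower        65
Finally, value at position 4, column 'humidity' = 126.

126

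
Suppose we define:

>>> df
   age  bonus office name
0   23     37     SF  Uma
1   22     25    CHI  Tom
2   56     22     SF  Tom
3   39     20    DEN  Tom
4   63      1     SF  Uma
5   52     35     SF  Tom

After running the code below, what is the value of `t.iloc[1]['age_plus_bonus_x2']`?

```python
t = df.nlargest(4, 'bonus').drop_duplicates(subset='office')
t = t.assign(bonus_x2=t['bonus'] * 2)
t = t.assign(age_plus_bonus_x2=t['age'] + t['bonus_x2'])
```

72

take 4 rows with largest bonus:
   age  bonus office name
0   23     37     SF  Uma
5   52     35     SF  Tom
1   22     25    CHI  Tom
2   56     22     SF  Tom
drop duplicate office (keep=first):
   age  bonus office name
0   23     37     SF  Uma
1   22     25    CHI  Tom
add column bonus_x2 = t['bonus'] * 2:
   age  bonus office name  bonus_x2
0   23     37     SF  Uma        74
1   22     25    CHI  Tom        50
add column age_plus_bonus_x2 = t['age'] + t['bonus_x2']:
   age  bonus office name  bonus_x2  age_plus_bonus_x2
0   23     37     SF  Uma        74                 97
1   22     25    CHI  Tom        50                 72
Finally, value at position 1, column 'age_plus_bonus_x2' = 72.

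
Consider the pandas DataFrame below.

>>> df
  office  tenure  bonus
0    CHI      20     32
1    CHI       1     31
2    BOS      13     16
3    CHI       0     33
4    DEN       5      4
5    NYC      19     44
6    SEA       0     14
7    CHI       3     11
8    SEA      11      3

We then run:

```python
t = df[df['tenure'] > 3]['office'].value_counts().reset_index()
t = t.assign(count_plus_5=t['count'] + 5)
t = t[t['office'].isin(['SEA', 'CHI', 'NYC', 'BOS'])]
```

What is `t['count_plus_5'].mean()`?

6.0

filter rows where tenure > 3:
  office  tenure  bonus
0    CHI      20     32
2    BOS      13     16
4    DEN       5      4
5    NYC      19     44
8    SEA      11      3
value_counts of office:
office
CHI    1
BOS    1
DEN    1
NYC    1
SEA    1
Name: count, dtype: int64
reset_index():
  office  count
0    CHI      1
1    BOS      1
2    DEN      1
3    NYC      1
4    SEA      1
add column count_plus_5 = t['count'] + 5:
  office  count  count_plus_5
0    CHI      1             6
1    BOS      1             6
2    DEN      1             6
3    NYC      1             6
4    SEA      1             6
filter rows where office in ['SEA', 'CHI', 'NYC', 'BOS']:
  office  count  count_plus_5
0    CHI      1             6
1    BOS      1             6
3    NYC      1             6
4    SEA      1             6
Then the mean of column 'count_plus_5': 6.0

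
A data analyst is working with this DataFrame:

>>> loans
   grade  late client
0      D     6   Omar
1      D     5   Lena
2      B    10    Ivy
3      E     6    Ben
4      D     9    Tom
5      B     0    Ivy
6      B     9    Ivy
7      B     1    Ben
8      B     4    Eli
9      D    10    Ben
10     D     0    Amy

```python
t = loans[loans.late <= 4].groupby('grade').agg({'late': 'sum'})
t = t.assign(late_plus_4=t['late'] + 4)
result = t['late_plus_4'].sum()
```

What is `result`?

filter rows where late <= 4:
   grade  late client
5      B     0    Ivy
7      B     1    Ben
8      B     4    Eli
10     D     0    Amy
group by grade, sum of late:
       late
grade      
B         5
D         0
add column late_plus_4 = t['late'] + 4:
       late  late_plus_4
grade                   
B         5            9
D         0            4
Taking the sum of column 'late_plus_4' gives 13.

13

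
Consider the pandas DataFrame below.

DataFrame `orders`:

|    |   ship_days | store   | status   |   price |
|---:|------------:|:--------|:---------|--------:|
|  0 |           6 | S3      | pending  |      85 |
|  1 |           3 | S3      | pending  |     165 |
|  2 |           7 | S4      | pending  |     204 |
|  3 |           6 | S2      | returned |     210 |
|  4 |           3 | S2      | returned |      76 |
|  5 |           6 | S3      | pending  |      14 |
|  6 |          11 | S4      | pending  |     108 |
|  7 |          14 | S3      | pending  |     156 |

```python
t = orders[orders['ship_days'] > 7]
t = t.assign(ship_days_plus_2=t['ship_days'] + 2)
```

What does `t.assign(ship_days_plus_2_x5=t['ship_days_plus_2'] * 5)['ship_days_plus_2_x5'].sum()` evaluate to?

filter rows where ship_days > 7:
   ship_days store   status  price
6         11    S4  pending    108
7         14    S3  pending    156
add column ship_days_plus_2 = t['ship_days'] + 2:
   ship_days store   status  price  ship_days_plus_2
6         11    S4  pending    108                13
7         14    S3  pending    156                16
add column ship_days_plus_2_x5 = t['ship_days_plus_2'] * 5:
   ship_days store   status  price  ship_days_plus_2  ship_days_plus_2_x5
6         11    S4  pending    108                13                   65
7         14    S3  pending    156                16                   80
Hence 145.

145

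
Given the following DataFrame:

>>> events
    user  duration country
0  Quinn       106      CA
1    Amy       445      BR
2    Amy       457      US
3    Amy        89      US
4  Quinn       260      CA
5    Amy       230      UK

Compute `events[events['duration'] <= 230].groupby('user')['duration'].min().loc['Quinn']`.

106

filter rows where duration <= 230:
    user  duration country
0  Quinn       106      CA
3    Amy        89      US
5    Amy       230      UK
group by user, min of duration:
user
Amy       89
Quinn    106
Name: duration, dtype: int64
Reading off the value at index 'Quinn', we get 106.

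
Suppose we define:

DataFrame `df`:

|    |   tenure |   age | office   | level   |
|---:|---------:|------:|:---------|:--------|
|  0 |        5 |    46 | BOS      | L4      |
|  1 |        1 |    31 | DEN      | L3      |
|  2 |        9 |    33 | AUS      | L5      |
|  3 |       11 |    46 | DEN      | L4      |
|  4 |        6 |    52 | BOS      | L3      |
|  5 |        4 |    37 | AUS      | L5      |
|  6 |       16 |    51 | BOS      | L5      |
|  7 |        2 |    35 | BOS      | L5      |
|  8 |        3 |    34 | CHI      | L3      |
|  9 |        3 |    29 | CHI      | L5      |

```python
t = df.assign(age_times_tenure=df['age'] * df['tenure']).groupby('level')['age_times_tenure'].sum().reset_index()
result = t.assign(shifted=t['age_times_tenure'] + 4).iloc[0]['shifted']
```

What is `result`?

add column age_times_tenure = df['age'] * df['tenure']:
   tenure  age office level  age_times_tenure
0       5   46    BOS    L4               230
1       1   31    DEN    L3                31
2       9   33    AUS    L5               297
3      11   46    DEN    L4               506
4       6   52    BOS    L3               312
5       4   37    AUS    L5               148
6      16   51    BOS    L5               816
7       2   35    BOS    L5                70
8       3   34    CHI    L3               102
9       3   29    CHI    L5                87
group by level, sum of age_times_tenure:
level
L3     445
L4     736
L5    1418
Name: age_times_tenure, dtype: int64
reset_index():
  level  age_times_tenure
0    L3               445
1    L4               736
2    L5              1418
add column shifted = t['age_times_tenure'] + 4:
  level  age_times_tenure  shifted
0    L3               445      449
1    L4               736      740
2    L5              1418     1422

449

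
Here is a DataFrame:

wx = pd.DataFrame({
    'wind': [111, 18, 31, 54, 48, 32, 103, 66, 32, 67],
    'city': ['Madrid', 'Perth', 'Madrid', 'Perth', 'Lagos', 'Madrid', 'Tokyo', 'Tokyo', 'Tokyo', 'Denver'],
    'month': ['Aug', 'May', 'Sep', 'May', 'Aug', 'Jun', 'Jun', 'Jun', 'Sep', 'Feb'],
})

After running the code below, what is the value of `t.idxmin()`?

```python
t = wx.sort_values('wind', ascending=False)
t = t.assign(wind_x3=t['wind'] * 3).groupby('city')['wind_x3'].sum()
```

Lagos

sort by wind descending:
   wind    city month
0   111  Madrid   Aug
6   103   Tokyo   Jun
9    67  Denver   Feb
7    66   Tokyo   Jun
3    54   Perth   May
4    48   Lagos   Aug
5    32  Madrid   Jun
8    32   Tokyo   Sep
2    31  Madrid   Sep
1    18   Perth   May
add column wind_x3 = t['wind'] * 3:
   wind    city month  wind_x3
0   111  Madrid   Aug      333
6   103   Tokyo   Jun      309
9    67  Denver   Feb      201
7    66   Tokyo   Jun      198
3    54   Perth   May      162
4    48   Lagos   Aug      144
5    32  Madrid   Jun       96
8    32   Tokyo   Sep       96
2    31  Madrid   Sep       93
1    18   Perth   May       54
group by city, sum of wind_x3:
city
Denver    201
Lagos     144
Madrid    522
Perth     216
Tokyo     603
Name: wind_x3, dtype: int64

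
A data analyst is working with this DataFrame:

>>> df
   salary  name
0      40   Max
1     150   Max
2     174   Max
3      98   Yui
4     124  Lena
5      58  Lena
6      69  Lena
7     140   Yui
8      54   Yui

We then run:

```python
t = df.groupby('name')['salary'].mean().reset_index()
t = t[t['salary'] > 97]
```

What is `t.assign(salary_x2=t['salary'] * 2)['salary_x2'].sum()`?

437.333333333

group by name, mean of salary:
name
Lena     83.666667
Max     121.333333
Yui      97.333333
Name: salary, dtype: float64
reset_index():
   name      salary
0  Lena   83.666667
1   Max  121.333333
2   Yui   97.333333
filter rows where salary > 97:
  name      salary
1  Max  121.333333
2  Yui   97.333333
add column salary_x2 = t['salary'] * 2:
  name      salary   salary_x2
1  Max  121.333333  242.666667
2  Yui   97.333333  194.666667
Hence 437.333333333.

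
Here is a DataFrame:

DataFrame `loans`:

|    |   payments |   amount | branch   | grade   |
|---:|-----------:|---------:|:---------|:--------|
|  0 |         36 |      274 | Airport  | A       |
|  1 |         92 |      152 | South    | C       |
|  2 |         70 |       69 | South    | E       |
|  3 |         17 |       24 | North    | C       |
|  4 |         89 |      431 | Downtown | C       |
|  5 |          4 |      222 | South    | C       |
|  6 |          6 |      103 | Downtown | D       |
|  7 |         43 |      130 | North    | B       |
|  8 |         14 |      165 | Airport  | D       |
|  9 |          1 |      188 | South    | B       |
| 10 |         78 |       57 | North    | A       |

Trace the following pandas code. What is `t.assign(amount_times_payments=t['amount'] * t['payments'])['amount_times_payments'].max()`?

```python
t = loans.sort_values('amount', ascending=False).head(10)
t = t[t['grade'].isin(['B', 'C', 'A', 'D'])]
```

38359

sort by amount descending:
    payments  amount    branch grade
4         89     431  Downtown     C
0         36     274   Airport     A
5          4     222     South     C
9          1     188     South     B
8         14     165   Airport     D
1         92     152     South     C
7         43     130     North     B
6          6     103  Downtown     D
2         70      69     South     E
10        78      57     North     A
3         17      24     North     C
take first 10 rows:
    payments  amount    branch grade
4         89     431  Downtown     C
0         36     274   Airport     A
5          4     222     South     C
9          1     188     South     B
8         14     165   Airport     D
1         92     152     South     C
7         43     130     North     B
6          6     103  Downtown     D
2         70      69     South     E
10        78      57     North     A
filter rows where grade in ['B', 'C', 'A', 'D']:
    payments  amount    branch grade
4         89     431  Downtown     C
0         36     274   Airport     A
5          4     222     South     C
9          1     188     South     B
8         14     165   Airport     D
1         92     152     South     C
7         43     130     North     B
6          6     103  Downtown     D
10        78      57     North     A
add column amount_times_payments = t['amount'] * t['payments']:
    payments  amount    branch grade  amount_times_payments
4         89     431  Downtown     C                  38359
0         36     274   Airport     A                   9864
5          4     222     South     C                    888
9          1     188     South     B                    188
8         14     165   Airport     D                   2310
1         92     152     South     C                  13984
7         43     130     North     B                   5590
6          6     103  Downtown     D                    618
10        78      57     North     A                   4446
Reading off the max of column 'amount_times_payments', we get 38359.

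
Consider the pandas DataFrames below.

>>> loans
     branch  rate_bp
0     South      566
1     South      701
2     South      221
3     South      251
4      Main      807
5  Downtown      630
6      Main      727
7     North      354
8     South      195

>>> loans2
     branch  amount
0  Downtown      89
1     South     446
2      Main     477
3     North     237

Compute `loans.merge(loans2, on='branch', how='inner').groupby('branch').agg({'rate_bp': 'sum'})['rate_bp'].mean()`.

1113.0

merge on 'branch' (how='inner') → 9 rows:
     branch  rate_bp  amount
0     South      566     446
1     South      701     446
2     South      221     446
3     South      251     446
4      Main      807     477
5  Downtown      630      89
6      Main      727     477
7     North      354     237
8     South      195     446
group by branch, sum of rate_bp:
          rate_bp
branch           
Downtown      630
Main         1534
North         354
South        1934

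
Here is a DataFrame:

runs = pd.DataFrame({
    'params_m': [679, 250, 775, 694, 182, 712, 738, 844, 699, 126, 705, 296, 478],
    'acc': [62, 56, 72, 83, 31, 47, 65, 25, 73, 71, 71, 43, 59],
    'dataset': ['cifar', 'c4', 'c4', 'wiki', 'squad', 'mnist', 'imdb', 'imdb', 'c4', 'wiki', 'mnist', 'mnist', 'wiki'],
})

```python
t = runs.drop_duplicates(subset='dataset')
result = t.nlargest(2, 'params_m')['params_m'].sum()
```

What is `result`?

drop duplicate dataset (keep=first):
   params_m  acc dataset
0       679   62   cifar
1       250   56      c4
3       694   83    wiki
4       182   31   squad
5       712   47   mnist
6       738   65    imdb
take 2 rows with largest params_m:
   params_m  acc dataset
6       738   65    imdb
5       712   47   mnist
Finally, sum of column 'params_m' = 1450.

1450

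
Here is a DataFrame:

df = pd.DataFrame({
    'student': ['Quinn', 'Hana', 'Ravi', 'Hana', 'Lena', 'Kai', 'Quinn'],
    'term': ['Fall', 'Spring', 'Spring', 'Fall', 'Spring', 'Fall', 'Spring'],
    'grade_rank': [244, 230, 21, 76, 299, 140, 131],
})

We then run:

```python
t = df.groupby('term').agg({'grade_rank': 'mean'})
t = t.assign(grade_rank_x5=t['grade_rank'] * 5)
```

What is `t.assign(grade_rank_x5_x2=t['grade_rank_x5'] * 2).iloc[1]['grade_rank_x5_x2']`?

group by term, mean of grade_rank:
        grade_rank
term              
Fall    153.333333
Spring  170.250000
add column grade_rank_x5 = t['grade_rank'] * 5:
        grade_rank  grade_rank_x5
term                             
Fall    153.333333     766.666667
Spring  170.250000     851.250000
add column grade_rank_x5_x2 = t['grade_rank_x5'] * 2:
        grade_rank  grade_rank_x5  grade_rank_x5_x2
term                                               
Fall    153.333333     766.666667       1533.333333
Spring  170.250000     851.250000       1702.500000
Then the value at position 1, column 'grade_rank_x5_x2': 1702.5

1702.5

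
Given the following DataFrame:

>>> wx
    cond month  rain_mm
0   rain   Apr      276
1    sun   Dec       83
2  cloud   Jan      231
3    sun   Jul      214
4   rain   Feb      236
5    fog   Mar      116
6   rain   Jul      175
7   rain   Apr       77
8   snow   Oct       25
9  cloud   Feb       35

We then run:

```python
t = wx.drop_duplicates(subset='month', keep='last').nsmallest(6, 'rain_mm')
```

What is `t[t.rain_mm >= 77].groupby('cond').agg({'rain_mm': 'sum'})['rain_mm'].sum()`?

drop duplicate month (keep=last):
    cond month  rain_mm
1    sun   Dec       83
2  cloud   Jan      231
5    fog   Mar      116
6   rain   Jul      175
7   rain   Apr       77
8   snow   Oct       25
9  cloud   Feb       35
take 6 rows with smallest rain_mm:
    cond month  rain_mm
8   snow   Oct       25
9  cloud   Feb       35
7   rain   Apr       77
1    sun   Dec       83
5    fog   Mar      116
6   rain   Jul      175
filter rows where rain_mm >= 77:
   cond month  rain_mm
7  rain   Apr       77
1   sun   Dec       83
5   fog   Mar      116
6  rain   Jul      175
group by cond, sum of rain_mm:
      rain_mm
cond         
fog       116
rain      252
sun        83
So sum() = 451.

451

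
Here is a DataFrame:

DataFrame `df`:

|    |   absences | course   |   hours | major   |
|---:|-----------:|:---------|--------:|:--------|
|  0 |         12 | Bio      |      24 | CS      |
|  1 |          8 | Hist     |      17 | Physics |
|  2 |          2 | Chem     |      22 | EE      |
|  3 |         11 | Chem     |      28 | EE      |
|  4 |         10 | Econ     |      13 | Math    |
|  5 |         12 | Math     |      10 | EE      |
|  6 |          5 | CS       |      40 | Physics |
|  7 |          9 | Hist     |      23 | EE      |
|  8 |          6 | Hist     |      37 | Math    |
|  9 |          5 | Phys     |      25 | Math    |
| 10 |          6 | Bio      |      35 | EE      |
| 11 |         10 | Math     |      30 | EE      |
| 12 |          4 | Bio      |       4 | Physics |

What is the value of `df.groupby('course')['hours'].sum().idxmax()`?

group by course, sum of hours:
course
Bio     63
CS      40
Chem    50
Econ    13
Hist    77
Math    40
Phys    25
Name: hours, dtype: int64
So idxmax() = Hist.

Hist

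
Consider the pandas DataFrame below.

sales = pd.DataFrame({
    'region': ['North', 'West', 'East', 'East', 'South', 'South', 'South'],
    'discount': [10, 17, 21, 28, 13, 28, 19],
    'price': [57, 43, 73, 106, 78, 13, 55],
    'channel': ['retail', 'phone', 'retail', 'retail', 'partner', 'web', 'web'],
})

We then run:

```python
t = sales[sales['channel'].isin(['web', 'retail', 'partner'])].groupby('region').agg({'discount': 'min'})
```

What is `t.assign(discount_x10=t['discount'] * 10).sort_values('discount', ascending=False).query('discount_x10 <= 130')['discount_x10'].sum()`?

filter rows where channel in ['web', 'retail', 'partner']:
  region  discount  price  channel
0  North        10     57   retail
2   East        21     73   retail
3   East        28    106   retail
4  South        13     78  partner
5  South        28     13      web
6  South        19     55      web
group by region, min of discount:
        discount
region          
East          21
North         10
South         13
add column discount_x10 = t['discount'] * 10:
        discount  discount_x10
region                        
East          21           210
North         10           100
South         13           130
sort by discount descending:
        discount  discount_x10
region                        
East          21           210
South         13           130
North         10           100
filter rows where discount_x10 <= 130:
        discount  discount_x10
region                        
South         13           130
North         10           100
So sum() = 230.

230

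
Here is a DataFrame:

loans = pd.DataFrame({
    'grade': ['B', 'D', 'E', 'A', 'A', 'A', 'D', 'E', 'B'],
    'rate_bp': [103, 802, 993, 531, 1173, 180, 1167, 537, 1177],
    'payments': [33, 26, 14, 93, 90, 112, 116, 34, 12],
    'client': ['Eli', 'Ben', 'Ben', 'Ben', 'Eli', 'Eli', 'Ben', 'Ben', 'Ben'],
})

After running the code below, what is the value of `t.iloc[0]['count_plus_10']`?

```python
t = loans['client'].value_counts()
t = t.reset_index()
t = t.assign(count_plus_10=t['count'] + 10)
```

value_counts of client:
client
Ben    6
Eli    3
Name: count, dtype: int64
reset_index():
  client  count
0    Ben      6
1    Eli      3
add column count_plus_10 = t['count'] + 10:
  client  count  count_plus_10
0    Ben      6             16
1    Eli      3             13
Reading off the value at position 0, column 'count_plus_10', we get 16.

16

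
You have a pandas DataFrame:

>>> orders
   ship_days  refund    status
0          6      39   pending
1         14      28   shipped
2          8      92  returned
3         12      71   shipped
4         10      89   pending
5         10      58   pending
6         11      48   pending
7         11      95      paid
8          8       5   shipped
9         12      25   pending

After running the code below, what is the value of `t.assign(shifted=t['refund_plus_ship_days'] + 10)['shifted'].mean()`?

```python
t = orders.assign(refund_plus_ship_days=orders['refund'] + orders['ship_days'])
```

add column refund_plus_ship_days = orders['refund'] + orders['ship_days']:
   ship_days  refund    status  refund_plus_ship_days
0          6      39   pending                     45
1         14      28   shipped                     42
2          8      92  returned                    100
3         12      71   shipped                     83
4         10      89   pending                     99
5         10      58   pending                     68
6         11      48   pending                     59
7         11      95      paid                    106
8          8       5   shipped                     13
9         12      25   pending                     37
add column shifted = t['refund_plus_ship_days'] + 10:
   ship_days  refund    status  refund_plus_ship_days  shifted
0          6      39   pending                     45       55
1         14      28   shipped                     42       52
2          8      92  returned                    100      110
3         12      71   shipped                     83       93
4         10      89   pending                     99      109
5         10      58   pending                     68       78
6         11      48   pending                     59       69
7         11      95      paid                    106      116
8          8       5   shipped                     13       23
9         12      25   pending                     37       47
Taking the mean of column 'shifted' gives 75.2.

75.2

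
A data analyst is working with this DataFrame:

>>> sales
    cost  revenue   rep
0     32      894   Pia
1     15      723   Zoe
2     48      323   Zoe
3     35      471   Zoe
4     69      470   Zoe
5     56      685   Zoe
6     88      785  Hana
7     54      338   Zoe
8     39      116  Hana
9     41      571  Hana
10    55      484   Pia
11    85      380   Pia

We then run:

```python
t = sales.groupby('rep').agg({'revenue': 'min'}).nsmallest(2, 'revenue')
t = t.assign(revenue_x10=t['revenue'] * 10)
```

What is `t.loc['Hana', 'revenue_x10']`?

1160

group by rep, min of revenue:
      revenue
rep          
Hana      116
Pia       380
Zoe       323
take 2 rows with smallest revenue:
      revenue
rep          
Hana      116
Zoe       323
add column revenue_x10 = t['revenue'] * 10:
      revenue  revenue_x10
rep                       
Hana      116         1160
Zoe       323         3230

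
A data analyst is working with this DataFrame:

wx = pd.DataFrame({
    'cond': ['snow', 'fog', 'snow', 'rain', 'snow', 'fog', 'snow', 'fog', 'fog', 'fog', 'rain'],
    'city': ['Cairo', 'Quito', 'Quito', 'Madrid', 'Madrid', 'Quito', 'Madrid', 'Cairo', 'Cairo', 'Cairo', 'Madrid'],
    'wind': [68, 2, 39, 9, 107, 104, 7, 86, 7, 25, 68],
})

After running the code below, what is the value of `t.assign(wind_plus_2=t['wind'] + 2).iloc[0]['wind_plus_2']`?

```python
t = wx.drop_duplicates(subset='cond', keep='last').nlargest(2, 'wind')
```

drop duplicate cond (keep=last):
    cond    city  wind
6   snow  Madrid     7
9    fog   Cairo    25
10  rain  Madrid    68
take 2 rows with largest wind:
    cond    city  wind
10  rain  Madrid    68
9    fog   Cairo    25
add column wind_plus_2 = t['wind'] + 2:
    cond    city  wind  wind_plus_2
10  rain  Madrid    68           70
9    fog   Cairo    25           27
So iloc[0]['wind_plus_2'] = 70.

70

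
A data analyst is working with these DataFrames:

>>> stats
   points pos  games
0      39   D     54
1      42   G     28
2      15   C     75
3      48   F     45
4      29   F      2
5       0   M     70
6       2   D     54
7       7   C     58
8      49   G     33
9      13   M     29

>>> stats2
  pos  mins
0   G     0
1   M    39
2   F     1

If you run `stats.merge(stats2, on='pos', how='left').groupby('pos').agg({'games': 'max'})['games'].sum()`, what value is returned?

merge on 'pos' (how='left') → 10 rows:
   points pos  games  mins
0      39   D     54   NaN
1      42   G     28   0.0
2      15   C     75   NaN
3      48   F     45   1.0
4      29   F      2   1.0
5       0   M     70  39.0
6       2   D     54   NaN
7       7   C     58   NaN
8      49   G     33   0.0
9      13   M     29  39.0
group by pos, max of games:
     games
pos       
C       75
D       54
F       45
G       33
M       70
So sum() = 277.

277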